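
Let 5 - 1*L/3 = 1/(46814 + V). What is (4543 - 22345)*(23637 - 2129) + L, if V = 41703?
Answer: -33891867040320/88517 ≈ -3.8289e+8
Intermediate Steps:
L = 1327752/88517 (L = 15 - 3/(46814 + 41703) = 15 - 3/88517 = 1327752/88517 ≈ 15.000)
(4543 - 22345)*(23637 - 2129) + L = (4543 - 22345)*(23637 - 2129) + 1327752/88517 = -17802*21508 + 1327752/88517 = -382885416 + 1327752/88517 = -33891867040320/88517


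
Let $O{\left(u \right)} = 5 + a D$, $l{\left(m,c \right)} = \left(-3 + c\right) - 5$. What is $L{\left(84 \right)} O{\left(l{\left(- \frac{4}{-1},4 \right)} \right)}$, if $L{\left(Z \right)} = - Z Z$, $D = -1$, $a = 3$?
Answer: $-14112$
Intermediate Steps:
$l{\left(m,c \right)} = -8 + c$
$O{\left(u \right)} = 2$ ($O{\left(u \right)} = 5 + 3 \left(-1\right) = 5 - 3 = 2$)
$L{\left(Z \right)} = - Z^{2}$
$L{\left(84 \right)} O{\left(l{\left(- \frac{4}{-1},4 \right)} \right)} = - 84^{2} \cdot 2 = \left(-1\right) 7056 \cdot 2 = \left(-7056\right) 2 = -14112$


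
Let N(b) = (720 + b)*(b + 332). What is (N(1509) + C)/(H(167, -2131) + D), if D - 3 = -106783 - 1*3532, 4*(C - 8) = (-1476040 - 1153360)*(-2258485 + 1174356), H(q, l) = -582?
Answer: -712656301747/110894 ≈ -6.4265e+6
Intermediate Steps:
C = 712652198158 (C = 8 + ((-1476040 - 1153360)*(-2258485 + 1174356))/4 = 8 + (-2629400*(-1084129))/4 = 8 + (1/4)*2850608792600 = 8 + 712652198150 = 712652198158)
D = -110312 (D = 3 + (-106783 - 1*3532) = 3 + (-106783 - 3532) = 3 - 110315 = -110312)
N(b) = (332 + b)*(720 + b) (N(b) = (720 + b)*(332 + b) = (332 + b)*(720 + b))
(N(1509) + C)/(H(167, -2131) + D) = ((239040 + 1509**2 + 1052*1509) + 712652198158)/(-582 - 110312) = ((239040 + 2277081 + 1587468) + 712652198158)/(-110894) = (4103589 + 712652198158)*(-1/110894) = 712656301747*(-1/110894) = -712656301747/110894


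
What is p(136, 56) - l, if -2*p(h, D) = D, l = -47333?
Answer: 47305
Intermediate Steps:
p(h, D) = -D/2
p(136, 56) - l = -1/2*56 - 1*(-47333) = -28 + 47333 = 47305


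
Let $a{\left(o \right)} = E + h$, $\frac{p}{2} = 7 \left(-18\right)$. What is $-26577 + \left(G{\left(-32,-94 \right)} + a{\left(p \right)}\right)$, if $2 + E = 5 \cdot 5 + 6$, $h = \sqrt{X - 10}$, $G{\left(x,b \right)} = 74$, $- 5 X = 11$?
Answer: $-26474 + \frac{i \sqrt{305}}{5} \approx -26474.0 + 3.4929 i$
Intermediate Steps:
$X = - \frac{11}{5}$ ($X = \left(- \frac{1}{5}\right) 11 = - \frac{11}{5} \approx -2.2$)
$h = \frac{i \sqrt{305}}{5}$ ($h = \sqrt{- \frac{11}{5} - 10} = \sqrt{- \frac{61}{5}} = \frac{i \sqrt{305}}{5} \approx 3.4929 i$)
$E = 29$ ($E = -2 + \left(5 \cdot 5 + 6\right) = -2 + \left(25 + 6\right) = -2 + 31 = 29$)
$p = -252$ ($p = 2 \cdot 7 \left(-18\right) = 2 \left(-126\right) = -252$)
$a{\left(o \right)} = 29 + \frac{i \sqrt{305}}{5}$
$-26577 + \left(G{\left(-32,-94 \right)} + a{\left(p \right)}\right) = -26577 + \left(74 + \left(29 + \frac{i \sqrt{305}}{5}\right)\right) = -26577 + \left(103 + \frac{i \sqrt{305}}{5}\right) = -26474 + \frac{i \sqrt{305}}{5}$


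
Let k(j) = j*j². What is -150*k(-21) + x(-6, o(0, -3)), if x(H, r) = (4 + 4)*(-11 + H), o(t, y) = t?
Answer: 1389014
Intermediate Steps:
k(j) = j³
x(H, r) = -88 + 8*H (x(H, r) = 8*(-11 + H) = -88 + 8*H)
-150*k(-21) + x(-6, o(0, -3)) = -150*(-21)³ + (-88 + 8*(-6)) = -150*(-9261) + (-88 - 48) = 1389150 - 136 = 1389014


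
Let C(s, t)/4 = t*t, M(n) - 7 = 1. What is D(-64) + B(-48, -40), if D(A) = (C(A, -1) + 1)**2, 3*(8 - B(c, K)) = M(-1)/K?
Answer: 496/15 ≈ 33.067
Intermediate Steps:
M(n) = 8 (M(n) = 7 + 1 = 8)
B(c, K) = 8 - 8/(3*K)
C(s, t) = 4*t**2 (C(s, t) = 4*(t*t) = 4*t**2)
D(A) = 25 (D(A) = (4*(-1)**2 + 1)**2 = (4*1 + 1)**2 = (4 + 1)**2 = 5**2 = 25)
D(-64) + B(-48, -40) = 25 + (8 - 8/3/(-40)) = 25 + (8 - 8/3*(-1/40)) = 25 + (8 + 1/15) = 25 + 121/15 = 496/15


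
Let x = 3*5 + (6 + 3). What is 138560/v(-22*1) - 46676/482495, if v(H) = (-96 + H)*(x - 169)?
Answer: 6605588084/825548945 ≈ 8.0014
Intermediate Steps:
x = 24 (x = 15 + 9 = 24)
v(H) = 13920 - 145*H (v(H) = (-96 + H)*(24 - 169) = (-96 + H)*(-145) = 13920 - 145*H)
138560/v(-22*1) - 46676/482495 = 138560/(13920 - (-3190)) - 46676/482495 = 138560/(13920 - 145*(-22)) - 46676*1/482495 = 138560/(13920 + 3190) - 46676/482495 = 138560/17110 - 46676/482495 = 138560*(1/17110) - 46676/482495 = 13856/1711 - 46676/482495 = 6605588084/825548945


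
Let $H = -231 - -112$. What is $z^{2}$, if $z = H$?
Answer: $14161$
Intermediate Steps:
$H = -119$ ($H = -231 + 112 = -119$)
$z = -119$
$z^{2} = \left(-119\right)^{2} = 14161$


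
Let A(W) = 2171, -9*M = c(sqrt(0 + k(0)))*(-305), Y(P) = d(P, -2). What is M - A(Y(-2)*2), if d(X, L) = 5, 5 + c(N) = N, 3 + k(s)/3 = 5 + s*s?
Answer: -21064/9 + 305*sqrt(6)/9 ≈ -2257.4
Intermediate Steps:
k(s) = 6 + 3*s**2 (k(s) = -9 + 3*(5 + s*s) = -9 + 3*(5 + s**2) = -9 + (15 + 3*s**2) = 6 + 3*s**2)
c(N) = -5 + N
Y(P) = 5
M = -1525/9 + 305*sqrt(6)/9 (M = -(-5 + sqrt(0 + (6 + 3*0**2)))*(-305)/9 = -(-5 + sqrt(0 + (6 + 3*0)))*(-305)/9 = -(-5 + sqrt(0 + (6 + 0)))*(-305)/9 = -(-5 + sqrt(0 + 6))*(-305)/9 = -(-5 + sqrt(6))*(-305)/9 = -(1525 - 305*sqrt(6))/9 = -1525/9 + 305*sqrt(6)/9 ≈ -86.434)
M - A(Y(-2)*2) = (-1525/9 + 305*sqrt(6)/9) - 1*2171 = (-1525/9 + 305*sqrt(6)/9) - 2171 = -21064/9 + 305*sqrt(6)/9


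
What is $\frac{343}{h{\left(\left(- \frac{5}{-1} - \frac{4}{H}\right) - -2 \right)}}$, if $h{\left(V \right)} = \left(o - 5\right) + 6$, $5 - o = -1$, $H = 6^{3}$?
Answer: $49$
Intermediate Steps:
$H = 216$
$o = 6$ ($o = 5 - -1 = 5 + 1 = 6$)
$h{\left(V \right)} = 7$ ($h{\left(V \right)} = \left(6 - 5\right) + 6 = 1 + 6 = 7$)
$\frac{343}{h{\left(\left(- \frac{5}{-1} - \frac{4}{H}\right) - -2 \right)}} = \frac{343}{7} = 343 \cdot \frac{1}{7} = 49$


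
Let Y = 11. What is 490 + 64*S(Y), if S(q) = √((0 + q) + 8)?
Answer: 490 + 64*√19 ≈ 768.97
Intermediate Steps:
S(q) = √(8 + q) (S(q) = √(q + 8) = √(8 + q))
490 + 64*S(Y) = 490 + 64*√(8 + 11) = 490 + 64*√19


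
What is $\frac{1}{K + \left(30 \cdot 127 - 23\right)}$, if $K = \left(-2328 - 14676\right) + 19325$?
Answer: $\frac{1}{6108} \approx 0.00016372$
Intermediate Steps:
$K = 2321$ ($K = -17004 + 19325 = 2321$)
$\frac{1}{K + \left(30 \cdot 127 - 23\right)} = \frac{1}{2321 + \left(30 \cdot 127 - 23\right)} = \frac{1}{2321 + \left(3810 - 23\right)} = \frac{1}{2321 + 3787} = \frac{1}{6108}$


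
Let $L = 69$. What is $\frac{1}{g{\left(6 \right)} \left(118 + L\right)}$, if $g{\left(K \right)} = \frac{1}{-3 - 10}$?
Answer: $- \frac{13}{187} \approx -0.069519$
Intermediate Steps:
$g{\left(K \right)} = - \frac{1}{13}$ ($g{\left(K \right)} = \frac{1}{-13} = - \frac{1}{13}$)
$\frac{1}{g{\left(6 \right)} \left(118 + L\right)} = \frac{1}{\left(- \frac{1}{13}\right) \left(118 + 69\right)} = \frac{1}{\left(- \frac{1}{13}\right) 187} = \frac{1}{- \frac{187}{13}} = - \frac{13}{187}$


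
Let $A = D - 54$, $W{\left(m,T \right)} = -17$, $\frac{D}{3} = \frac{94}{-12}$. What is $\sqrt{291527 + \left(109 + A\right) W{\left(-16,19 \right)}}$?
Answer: $\frac{\sqrt{1163966}}{2} \approx 539.44$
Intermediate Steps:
$D = - \frac{47}{2}$ ($D = 3 \frac{94}{-12} = 3 \cdot 94 \left(- \frac{1}{12}\right) = 3 \left(- \frac{47}{6}\right) = - \frac{47}{2} \approx -23.5$)
$A = - \frac{155}{2}$ ($A = - \frac{47}{2} - 54 = - \frac{155}{2} \approx -77.5$)
$\sqrt{291527 + \left(109 + A\right) W{\left(-16,19 \right)}} = \sqrt{291527 + \left(109 - \frac{155}{2}\right) \left(-17\right)} = \sqrt{291527 + \frac{63}{2} \left(-17\right)} = \sqrt{291527 - \frac{1071}{2}} = \sqrt{\frac{581983}{2}} = \frac{\sqrt{1163966}}{2}$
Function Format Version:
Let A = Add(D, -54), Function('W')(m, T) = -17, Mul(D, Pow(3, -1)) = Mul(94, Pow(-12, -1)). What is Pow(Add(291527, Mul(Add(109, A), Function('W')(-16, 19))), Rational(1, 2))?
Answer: Mul(Rational(1, 2), Pow(1163966, Rational(1, 2))) ≈ 539.44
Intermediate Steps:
D = Rational(-47, 2) (D = Mul(3, Mul(94, Pow(-12, -1))) = Mul(3, Mul(94, Rational(-1, 12))) = Mul(3, Rational(-47, 6)) = Rational(-47, 2) ≈ -23.500)
A = Rational(-155, 2) (A = Add(Rational(-47, 2), -54) = Rational(-155, 2) ≈ -77.500)
Pow(Add(291527, Mul(Add(109, A), Function('W')(-16, 19))), Rational(1, 2)) = Pow(Add(291527, Mul(Add(109, Rational(-155, 2)), -17)), Rational(1, 2)) = Pow(Add(291527, Mul(Rational(63, 2), -17)), Rational(1, 2)) = Pow(Add(291527, Rational(-1071, 2)), Rational(1, 2)) = Pow(Rational(581983, 2), Rational(1, 2)) = Mul(Rational(1, 2), Pow(1163966, Rational(1, 2)))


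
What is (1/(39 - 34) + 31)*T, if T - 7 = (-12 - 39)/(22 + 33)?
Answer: 52104/275 ≈ 189.47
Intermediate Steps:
T = 334/55 (T = 7 + (-12 - 39)/(22 + 33) = 7 - 51/55 = 334/55 ≈ 6.0727)
(1/(39 - 34) + 31)*T = (1/(39 - 34) + 31)*(334/55) = (1/5 + 31)*(334/55) = (156/5)*(334/55) = 52104/275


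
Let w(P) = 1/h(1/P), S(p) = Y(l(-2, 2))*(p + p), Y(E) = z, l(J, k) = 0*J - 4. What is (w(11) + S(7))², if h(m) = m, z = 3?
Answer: 2809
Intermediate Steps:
l(J, k) = -4 (l(J, k) = 0 - 4 = -4)
Y(E) = 3
S(p) = 6*p (S(p) = 3*(p + p) = 3*(2*p) = 6*p)
w(P) = P (w(P) = 1/(1/P) = P)
(w(11) + S(7))² = (11 + 6*7)² = (11 + 42)² = 53² = 2809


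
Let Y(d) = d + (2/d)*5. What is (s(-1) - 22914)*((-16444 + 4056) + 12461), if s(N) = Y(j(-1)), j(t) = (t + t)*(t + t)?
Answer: -3344495/2 ≈ -1.6722e+6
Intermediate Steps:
j(t) = 4*t**2 (j(t) = (2*t)*(2*t) = 4*t**2)
Y(d) = d + 10/d
s(N) = 13/2 (s(N) = 4*(-1)**2 + 10/((4*(-1)**2)) = 4*1 + 10/((4*1)) = 4 + 10/4 = 4 + 10*(1/4) = 4 + 5/2 = 13/2)
(s(-1) - 22914)*((-16444 + 4056) + 12461) = (13/2 - 22914)*((-16444 + 4056) + 12461) = -45815*(-12388 + 12461)/2 = -45815/2*73 = -3344495/2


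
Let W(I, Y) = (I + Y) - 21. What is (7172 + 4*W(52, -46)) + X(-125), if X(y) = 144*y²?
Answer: 2257112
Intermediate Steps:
W(I, Y) = -21 + I + Y
(7172 + 4*W(52, -46)) + X(-125) = (7172 + 4*(-21 + 52 - 46)) + 144*(-125)² = (7172 + 4*(-15)) + 144*15625 = (7172 - 60) + 2250000 = 7112 + 2250000 = 2257112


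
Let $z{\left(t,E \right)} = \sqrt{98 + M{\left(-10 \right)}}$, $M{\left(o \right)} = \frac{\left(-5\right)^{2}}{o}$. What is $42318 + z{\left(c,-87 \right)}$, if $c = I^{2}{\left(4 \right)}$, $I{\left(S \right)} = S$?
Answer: $42318 + \frac{\sqrt{382}}{2} \approx 42328.0$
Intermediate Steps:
$M{\left(o \right)} = \frac{25}{o}$
$c = 16$ ($c = 4^{2} = 16$)
$z{\left(t,E \right)} = \frac{\sqrt{382}}{2}$ ($z{\left(t,E \right)} = \sqrt{98 + \frac{25}{-10}} = \sqrt{98 + 25 \left(- \frac{1}{10}\right)} = \sqrt{98 - \frac{5}{2}} = \sqrt{\frac{191}{2}} = \frac{\sqrt{382}}{2}$)
$42318 + z{\left(c,-87 \right)} = 42318 + \frac{\sqrt{382}}{2}$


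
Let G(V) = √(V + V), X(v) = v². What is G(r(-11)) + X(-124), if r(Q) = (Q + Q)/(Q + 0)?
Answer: 15378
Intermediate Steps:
r(Q) = 2 (r(Q) = (2*Q)/Q = 2)
G(V) = √2*√V (G(V) = √(2*V) = √2*√V)
G(r(-11)) + X(-124) = √2*√2 + (-124)² = 2 + 15376 = 15378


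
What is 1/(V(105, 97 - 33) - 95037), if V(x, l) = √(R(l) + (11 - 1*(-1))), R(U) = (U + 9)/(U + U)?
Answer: -12164736/1156100013623 - 8*√3218/1156100013623 ≈ -1.0523e-5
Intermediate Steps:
R(U) = (9 + U)/(2*U) (R(U) = (9 + U)/((2*U)) = (9 + U)*(1/(2*U)) = (9 + U)/(2*U))
V(x, l) = √(12 + (9 + l)/(2*l)) (V(x, l) = √((9 + l)/(2*l) + (11 - 1*(-1))) = √((9 + l)/(2*l) + (11 + 1)) = √((9 + l)/(2*l) + 12) = √(12 + (9 + l)/(2*l)))
1/(V(105, 97 - 33) - 95037) = 1/(√(50 + 18/(97 - 33))/2 - 95037) = 1/(√(50 + 18/64)/2 - 95037) = 1/(√(50 + 18*(1/64))/2 - 95037) = 1/(√(50 + 9/32)/2 - 95037) = 1/(√(1609/32)/2 - 95037) = 1/((√3218/8)/2 - 95037) = 1/(√3218/16 - 95037) = 1/(-95037 + √3218/16)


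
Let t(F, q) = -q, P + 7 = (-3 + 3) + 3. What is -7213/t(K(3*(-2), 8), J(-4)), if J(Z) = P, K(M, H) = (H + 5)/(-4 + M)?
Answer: -7213/4 ≈ -1803.3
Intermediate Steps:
K(M, H) = (5 + H)/(-4 + M)
P = -4 (P = -7 + ((-3 + 3) + 3) = -7 + (0 + 3) = -7 + 3 = -4)
J(Z) = -4
-7213/t(K(3*(-2), 8), J(-4)) = -7213/((-1*(-4))) = -7213/4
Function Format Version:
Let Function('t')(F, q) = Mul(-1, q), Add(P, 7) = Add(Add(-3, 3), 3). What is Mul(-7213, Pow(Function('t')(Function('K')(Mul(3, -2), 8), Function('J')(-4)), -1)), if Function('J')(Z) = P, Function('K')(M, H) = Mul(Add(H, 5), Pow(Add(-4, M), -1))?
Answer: Rational(-7213, 4) ≈ -1803.3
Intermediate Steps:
Function('K')(M, H) = Mul(Pow(Add(-4, M), -1), Add(5, H)) (Function('K')(M, H) = Mul(Add(5, H), Pow(Add(-4, M), -1)) = Mul(Pow(Add(-4, M), -1), Add(5, H)))
P = -4 (P = Add(-7, Add(Add(-3, 3), 3)) = Add(-7, Add(0, 3)) = Add(-7, 3) = -4)
Function('J')(Z) = -4
Mul(-7213, Pow(Function('t')(Function('K')(Mul(3, -2), 8), Function('J')(-4)), -1)) = Mul(-7213, Pow(Mul(-1, -4), -1)) = Mul(-7213, Pow(4, -1)) = Mul(-7213, Rational(1, 4)) = Rational(-7213, 4)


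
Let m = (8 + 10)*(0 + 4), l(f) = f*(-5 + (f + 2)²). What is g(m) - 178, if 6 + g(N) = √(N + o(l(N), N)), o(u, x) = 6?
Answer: -184 + √78 ≈ -175.17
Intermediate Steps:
l(f) = f*(-5 + (2 + f)²)
m = 72 (m = 18*4 = 72)
g(N) = -6 + √(6 + N) (g(N) = -6 + √(N + 6) = -6 + √(6 + N))
g(m) - 178 = (-6 + √(6 + 72)) - 178 = (-6 + √78) - 178 = -184 + √78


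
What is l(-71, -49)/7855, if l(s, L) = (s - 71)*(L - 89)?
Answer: 19596/7855 ≈ 2.4947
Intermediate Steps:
l(s, L) = (-89 + L)*(-71 + s) (l(s, L) = (-71 + s)*(-89 + L) = (-89 + L)*(-71 + s))
l(-71, -49)/7855 = (6319 - 89*(-71) - 71*(-49) - 49*(-71))/7855 = (6319 + 6319 + 3479 + 3479)*(1/7855) = 19596*(1/7855) = 19596/7855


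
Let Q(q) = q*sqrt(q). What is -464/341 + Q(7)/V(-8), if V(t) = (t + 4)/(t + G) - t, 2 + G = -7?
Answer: -464/341 + 17*sqrt(7)/20 ≈ 0.88818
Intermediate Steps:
G = -9 (G = -2 - 7 = -9)
Q(q) = q**(3/2)
V(t) = -t + (4 + t)/(-9 + t) (V(t) = (t + 4)/(t - 9) - t = (4 + t)/(-9 + t) - t = -t + (4 + t)/(-9 + t))
-464/341 + Q(7)/V(-8) = -464/341 + 7**(3/2)/(((4 - 1*(-8)**2 + 10*(-8))/(-9 - 8))) = -464*1/341 + (7*sqrt(7))/(((4 - 1*64 - 80)/(-17))) = -464/341 + (7*sqrt(7))/((-(4 - 64 - 80)/17)) = -464/341 + (7*sqrt(7))/((-1/17*(-140))) = -464/341 + (7*sqrt(7))/(140/17) = -464/341 + (7*sqrt(7))*(17/140) = -464/341 + 17*sqrt(7)/20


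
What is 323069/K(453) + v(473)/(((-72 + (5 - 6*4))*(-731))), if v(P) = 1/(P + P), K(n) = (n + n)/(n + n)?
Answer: 20330365809755/62928866 ≈ 3.2307e+5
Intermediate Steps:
K(n) = 1 (K(n) = (2*n)/((2*n)) = (2*n)*(1/(2*n)) = 1)
v(P) = 1/(2*P)
323069/K(453) + v(473)/(((-72 + (5 - 6*4))*(-731))) = 323069/1 + ((½)/473)/(((-72 + (5 - 6*4))*(-731))) = 323069*1 + ((½)*(1/473))/(((-72 + (5 - 24))*(-731))) = 323069 + 1/(946*(((-72 - 19)*(-731)))) = 323069 + 1/(946*((-91*(-731)))) = 323069 + (1/946)/66521 = 323069 + (1/946)*(1/66521) = 323069 + 1/62928866 = 20330365809755/62928866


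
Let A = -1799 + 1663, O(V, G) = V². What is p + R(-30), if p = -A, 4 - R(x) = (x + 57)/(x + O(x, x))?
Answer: 40591/290 ≈ 139.97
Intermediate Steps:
A = -136
R(x) = 4 - (57 + x)/(x + x²) (R(x) = 4 - (x + 57)/(x + x²) = 4 - (57 + x)/(x + x²))
p = 136 (p = -1*(-136) = 136)
p + R(-30) = 136 + (-57 + 3*(-30) + 4*(-30)²)/((-30)*(1 - 30)) = 136 - 1/30*(-57 - 90 + 4*900)/(-29) = 136 - 1/30*(-1/29)*(-57 - 90 + 3600) = 136 - 1/30*(-1/29)*3453 = 136 + 1151/290 = 40591/290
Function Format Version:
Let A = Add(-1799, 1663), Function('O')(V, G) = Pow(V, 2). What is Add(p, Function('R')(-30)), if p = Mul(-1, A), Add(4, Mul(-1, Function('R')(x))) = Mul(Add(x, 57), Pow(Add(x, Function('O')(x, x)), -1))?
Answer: Rational(40591, 290) ≈ 139.97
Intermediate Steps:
A = -136
Function('R')(x) = Add(4, Mul(-1, Pow(Add(x, Pow(x, 2)), -1), Add(57, x))) (Function('R')(x) = Add(4, Mul(-1, Mul(Add(x, 57), Pow(Add(x, Pow(x, 2)), -1)))) = Add(4, Mul(-1, Mul(Add(57, x), Pow(Add(x, Pow(x, 2)), -1)))) = Add(4, Mul(-1, Mul(Pow(Add(x, Pow(x, 2)), -1), Add(57, x)))) = Add(4, Mul(-1, Pow(Add(x, Pow(x, 2)), -1), Add(57, x))))
p = 136 (p = Mul(-1, -136) = 136)
Add(p, Function('R')(-30)) = Add(136, Mul(Pow(-30, -1), Pow(Add(1, -30), -1), Add(-57, Mul(3, -30), Mul(4, Pow(-30, 2))))) = Add(136, Mul(Rational(-1, 30), Pow(-29, -1), Add(-57, -90, Mul(4, 900)))) = Add(136, Mul(Rational(-1, 30), Rational(-1, 29), Add(-57, -90, 3600))) = Add(136, Mul(Rational(-1, 30), Rational(-1, 29), 3453)) = Add(136, Rational(1151, 290)) = Rational(40591, 290)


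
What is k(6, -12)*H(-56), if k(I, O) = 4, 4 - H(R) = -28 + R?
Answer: 352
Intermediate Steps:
H(R) = 32 - R (H(R) = 4 - (-28 + R) = 4 + (28 - R) = 32 - R)
k(6, -12)*H(-56) = 4*(32 - 1*(-56)) = 4*(32 + 56) = 4*88 = 352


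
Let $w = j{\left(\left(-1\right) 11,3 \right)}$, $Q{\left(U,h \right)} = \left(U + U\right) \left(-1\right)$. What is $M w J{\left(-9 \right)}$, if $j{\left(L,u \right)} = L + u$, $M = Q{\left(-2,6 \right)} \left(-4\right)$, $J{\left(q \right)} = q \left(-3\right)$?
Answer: $3456$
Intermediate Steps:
$J{\left(q \right)} = - 3 q$
$Q{\left(U,h \right)} = - 2 U$ ($Q{\left(U,h \right)} = 2 U \left(-1\right) = - 2 U$)
$M = -16$ ($M = \left(-2\right) \left(-2\right) \left(-4\right) = 4 \left(-4\right) = -16$)
$w = -8$ ($w = \left(-1\right) 11 + 3 = -11 + 3 = -8$)
$M w J{\left(-9 \right)} = \left(-16\right) \left(-8\right) \left(\left(-3\right) \left(-9\right)\right) = 128 \cdot 27 = 3456$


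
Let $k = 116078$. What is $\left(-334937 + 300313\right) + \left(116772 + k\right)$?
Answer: $198226$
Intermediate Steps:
$\left(-334937 + 300313\right) + \left(116772 + k\right) = \left(-334937 + 300313\right) + \left(116772 + 116078\right) = -34624 + 232850 = 198226$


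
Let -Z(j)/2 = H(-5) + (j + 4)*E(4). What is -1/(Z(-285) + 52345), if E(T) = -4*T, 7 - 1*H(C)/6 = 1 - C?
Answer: -1/43341 ≈ -2.3073e-5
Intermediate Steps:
H(C) = 36 + 6*C (H(C) = 42 - 6*(1 - C) = 42 + (-6 + 6*C) = 36 + 6*C)
Z(j) = 116 + 32*j (Z(j) = -2*((36 + 6*(-5)) + (j + 4)*(-4*4)) = -2*((36 - 30) + (4 + j)*(-16)) = -2*(6 + (-64 - 16*j)) = -2*(-58 - 16*j) = 116 + 32*j)
-1/(Z(-285) + 52345) = -1/((116 + 32*(-285)) + 52345) = -1/((116 - 9120) + 52345) = -1/(-9004 + 52345) = -1/43341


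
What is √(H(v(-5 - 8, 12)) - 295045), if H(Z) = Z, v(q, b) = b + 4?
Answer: 21*I*√669 ≈ 543.17*I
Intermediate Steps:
v(q, b) = 4 + b
√(H(v(-5 - 8, 12)) - 295045) = √((4 + 12) - 295045) = √(16 - 295045) = √(-295029) = 21*I*√669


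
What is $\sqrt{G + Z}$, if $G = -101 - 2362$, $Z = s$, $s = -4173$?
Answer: $2 i \sqrt{1659} \approx 81.462 i$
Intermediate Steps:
$Z = -4173$
$G = -2463$
$\sqrt{G + Z} = \sqrt{-2463 - 4173} = \sqrt{-6636} = 2 i \sqrt{1659}$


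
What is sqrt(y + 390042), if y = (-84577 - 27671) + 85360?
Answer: sqrt(363154) ≈ 602.62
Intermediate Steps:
y = -26888 (y = -112248 + 85360 = -26888)
sqrt(y + 390042) = sqrt(-26888 + 390042) = sqrt(363154)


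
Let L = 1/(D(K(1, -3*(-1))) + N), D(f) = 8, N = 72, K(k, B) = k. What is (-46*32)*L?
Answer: -92/5 ≈ -18.400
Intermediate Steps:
L = 1/80 (L = 1/(8 + 72) = 1/80 ≈ 0.012500)
(-46*32)*L = -46*32*(1/80) = -1472*1/80 = -92/5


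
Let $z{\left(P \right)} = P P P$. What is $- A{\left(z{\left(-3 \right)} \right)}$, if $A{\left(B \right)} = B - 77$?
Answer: $104$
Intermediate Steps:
$z{\left(P \right)} = P^{3}$ ($z{\left(P \right)} = P^{2} P = P^{3}$)
$A{\left(B \right)} = -77 + B$
$- A{\left(z{\left(-3 \right)} \right)} = - (-77 + \left(-3\right)^{3}) = - (-77 - 27) = \left(-1\right) \left(-104\right) = 104$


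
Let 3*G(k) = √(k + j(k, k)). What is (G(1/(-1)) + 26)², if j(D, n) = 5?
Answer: 6400/9 ≈ 711.11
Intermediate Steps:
G(k) = √(5 + k)/3 (G(k) = √(k + 5)/3 = √(5 + k)/3)
(G(1/(-1)) + 26)² = (√(5 + 1/(-1))/3 + 26)² = (√(5 - 1)/3 + 26)² = (√4/3 + 26)² = ((⅓)*2 + 26)² = (⅔ + 26)² = (80/3)² = 6400/9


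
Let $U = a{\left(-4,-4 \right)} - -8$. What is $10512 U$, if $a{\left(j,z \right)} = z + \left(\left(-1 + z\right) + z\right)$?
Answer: $-52560$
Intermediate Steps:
$a{\left(j,z \right)} = -1 + 3 z$ ($a{\left(j,z \right)} = z + \left(-1 + 2 z\right) = -1 + 3 z$)
$U = -5$ ($U = \left(-1 + 3 \left(-4\right)\right) - -8 = \left(-1 - 12\right) + 8 = -13 + 8 = -5$)
$10512 U = 10512 \left(-5\right) = -52560$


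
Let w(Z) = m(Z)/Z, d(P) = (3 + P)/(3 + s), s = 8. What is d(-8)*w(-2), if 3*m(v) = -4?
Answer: -10/33 ≈ -0.30303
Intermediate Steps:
m(v) = -4/3 (m(v) = (1/3)*(-4) = -4/3)
d(P) = 3/11 + P/11 (d(P) = (3 + P)/(3 + 8) = (3 + P)/11 = (3 + P)*(1/11) = 3/11 + P/11)
w(Z) = -4/(3*Z)
d(-8)*w(-2) = (3/11 + (1/11)*(-8))*(-4/3/(-2)) = (3/11 - 8/11)*(-4/3*(-1/2)) = -5/11*2/3 = -10/33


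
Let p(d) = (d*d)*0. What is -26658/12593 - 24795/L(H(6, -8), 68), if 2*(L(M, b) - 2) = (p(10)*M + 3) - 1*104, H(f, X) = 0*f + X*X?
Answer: 621901044/1221521 ≈ 509.12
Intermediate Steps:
H(f, X) = X² (H(f, X) = 0 + X² = X²)
p(d) = 0 (p(d) = d²*0 = 0)
L(M, b) = -97/2 (L(M, b) = 2 + ((0*M + 3) - 1*104)/2 = 2 + ((0 + 3) - 104)/2 = 2 + (3 - 104)/2 = 2 + (½)*(-101) = 2 - 101/2 = -97/2)
-26658/12593 - 24795/L(H(6, -8), 68) = -26658/12593 - 24795/(-97/2) = -26658*1/12593 - 24795*(-2/97) = -26658/12593 + 49590/97 = 621901044/1221521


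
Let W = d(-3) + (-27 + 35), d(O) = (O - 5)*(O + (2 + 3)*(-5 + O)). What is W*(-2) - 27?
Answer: -731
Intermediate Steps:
d(O) = (-25 + 6*O)*(-5 + O) (d(O) = (-5 + O)*(O + 5*(-5 + O)) = (-5 + O)*(O + (-25 + 5*O)) = (-5 + O)*(-25 + 6*O) = (-25 + 6*O)*(-5 + O))
W = 352 (W = (125 - 55*(-3) + 6*(-3)²) + (-27 + 35) = (125 + 165 + 6*9) + 8 = (125 + 165 + 54) + 8 = 344 + 8 = 352)
W*(-2) - 27 = 352*(-2) - 27 = -704 - 27 = -731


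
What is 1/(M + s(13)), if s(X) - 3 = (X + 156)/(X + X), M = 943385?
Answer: 2/1886789 ≈ 1.0600e-6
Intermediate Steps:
s(X) = 3 + (156 + X)/(2*X) (s(X) = 3 + (X + 156)/(X + X) = 3 + (156 + X)/((2*X)) = 3 + (156 + X)*(1/(2*X)) = 3 + (156 + X)/(2*X))
1/(M + s(13)) = 1/(943385 + (7/2 + 78/13)) = 1/(943385 + (7/2 + 78*(1/13))) = 1/(943385 + (7/2 + 6)) = 1/(943385 + 19/2) = 1/(1886789/2) = 2/1886789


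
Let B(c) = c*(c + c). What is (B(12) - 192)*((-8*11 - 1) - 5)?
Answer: -9024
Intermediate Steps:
B(c) = 2*c**2 (B(c) = c*(2*c) = 2*c**2)
(B(12) - 192)*((-8*11 - 1) - 5) = (2*12**2 - 192)*((-8*11 - 1) - 5) = (2*144 - 192)*((-88 - 1) - 5) = (288 - 192)*(-89 - 5) = 96*(-94) = -9024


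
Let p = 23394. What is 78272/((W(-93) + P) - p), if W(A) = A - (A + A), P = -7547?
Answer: -1223/482 ≈ -2.5373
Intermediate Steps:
W(A) = -A (W(A) = A - 2*A = -A)
78272/((W(-93) + P) - p) = 78272/((-1*(-93) - 7547) - 1*23394) = 78272/((93 - 7547) - 23394) = 78272/(-7454 - 23394) = 78272/(-30848) = 78272*(-1/30848) = -1223/482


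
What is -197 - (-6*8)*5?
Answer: 43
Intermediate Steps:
-197 - (-6*8)*5 = -197 - (-48)*5 = -197 - 1*(-240) = -197 + 240 = 43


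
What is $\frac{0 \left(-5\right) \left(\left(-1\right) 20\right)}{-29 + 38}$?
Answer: $0$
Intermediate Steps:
$\frac{0 \left(-5\right) \left(\left(-1\right) 20\right)}{-29 + 38} = \frac{0 \left(-20\right)}{9} = 0 \cdot \frac{1}{9} = 0$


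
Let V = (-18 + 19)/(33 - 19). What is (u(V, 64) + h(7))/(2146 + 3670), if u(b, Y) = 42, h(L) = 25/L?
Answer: 319/40712 ≈ 0.0078355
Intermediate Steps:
V = 1/14 ≈ 0.071429
(u(V, 64) + h(7))/(2146 + 3670) = (42 + 25/7)/(2146 + 3670) = (42 + 25*(⅐))/5816 = (42 + 25/7)*(1/5816) = (319/7)*(1/5816) = 319/40712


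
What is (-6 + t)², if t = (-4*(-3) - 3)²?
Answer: 5625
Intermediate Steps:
t = 81 (t = (12 - 3)² = 9² = 81)
(-6 + t)² = (-6 + 81)² = 75² = 5625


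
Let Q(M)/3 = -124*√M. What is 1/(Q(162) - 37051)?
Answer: -37051/1350358393 + 3348*√2/1350358393 ≈ -2.3932e-5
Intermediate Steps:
Q(M) = -372*√M (Q(M) = 3*(-124*√M) = -372*√M)
1/(Q(162) - 37051) = 1/(-3348*√2 - 37051) = 1/(-37051 - 3348*√2)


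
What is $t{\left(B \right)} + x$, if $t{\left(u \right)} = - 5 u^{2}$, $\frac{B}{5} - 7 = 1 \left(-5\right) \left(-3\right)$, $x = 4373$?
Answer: $-56127$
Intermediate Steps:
$B = 110$ ($B = 35 + 5 \cdot 1 \left(-5\right) \left(-3\right) = 35 + 5 \left(\left(-5\right) \left(-3\right)\right) = 35 + 5 \cdot 15 = 35 + 75 = 110$)
$t{\left(B \right)} + x = - 5 \cdot 110^{2} + 4373 = \left(-5\right) 12100 + 4373 = -60500 + 4373 = -56127$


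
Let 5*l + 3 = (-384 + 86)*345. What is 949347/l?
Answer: -1582245/34271 ≈ -46.169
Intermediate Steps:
l = -102813/5 (l = -⅗ + ((-384 + 86)*345)/5 = -⅗ + (-298*345)/5 = -⅗ + (⅕)*(-102810) = -⅗ - 20562 = -102813/5 ≈ -20563.)
949347/l = 949347/(-102813/5) = 949347*(-5/102813) = -1582245/34271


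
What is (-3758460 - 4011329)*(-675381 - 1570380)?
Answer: 17449089114429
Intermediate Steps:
(-3758460 - 4011329)*(-675381 - 1570380) = -7769789*(-2245761) = 17449089114429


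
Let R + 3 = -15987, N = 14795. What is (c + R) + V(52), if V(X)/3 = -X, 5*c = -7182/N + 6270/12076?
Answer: -7211786295891/446661050 ≈ -16146.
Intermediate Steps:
R = -15990 (R = -3 - 15987 = -15990)
c = 3017409/446661050 (c = (-7182/14795 + 6270/12076)/5 = (-7182*1/14795 + 6270*(1/12076))/5 = (-7182/14795 + 3135/6038)/5 = (1/5)*(3017409/89332210) = 3017409/446661050 ≈ 0.0067555)
V(X) = -3*X (V(X) = 3*(-X) = -3*X)
(c + R) + V(52) = (3017409/446661050 - 15990) - 3*52 = -7142107172091/446661050 - 156 = -7211786295891/446661050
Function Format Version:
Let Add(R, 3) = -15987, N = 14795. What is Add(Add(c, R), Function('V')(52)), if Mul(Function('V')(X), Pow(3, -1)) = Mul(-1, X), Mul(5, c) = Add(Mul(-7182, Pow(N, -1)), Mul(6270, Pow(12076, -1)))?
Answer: Rational(-7211786295891, 446661050) ≈ -16146.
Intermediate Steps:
R = -15990 (R = Add(-3, -15987) = -15990)
c = Rational(3017409, 446661050) (c = Mul(Rational(1, 5), Add(Mul(-7182, Pow(14795, -1)), Mul(6270, Pow(12076, -1)))) = Mul(Rational(1, 5), Add(Mul(-7182, Rational(1, 14795)), Mul(6270, Rational(1, 12076)))) = Mul(Rational(1, 5), Add(Rational(-7182, 14795), Rational(3135, 6038))) = Mul(Rational(1, 5), Rational(3017409, 89332210)) = Rational(3017409, 446661050) ≈ 0.0067555)
Function('V')(X) = Mul(-3, X) (Function('V')(X) = Mul(3, Mul(-1, X)) = Mul(-3, X))
Add(Add(c, R), Function('V')(52)) = Add(Add(Rational(3017409, 446661050), -15990), Mul(-3, 52)) = Add(Rational(-7142107172091, 446661050), -156) = Rational(-7211786295891, 446661050)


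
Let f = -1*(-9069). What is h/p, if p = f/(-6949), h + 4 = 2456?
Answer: -17038948/9069 ≈ -1878.8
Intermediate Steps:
h = 2452 (h = -4 + 2456 = 2452)
f = 9069
p = -9069/6949 (p = 9069/(-6949) = 9069*(-1/6949) = -9069/6949 ≈ -1.3051)
h/p = 2452/(-9069/6949) = 2452*(-6949/9069) = -17038948/9069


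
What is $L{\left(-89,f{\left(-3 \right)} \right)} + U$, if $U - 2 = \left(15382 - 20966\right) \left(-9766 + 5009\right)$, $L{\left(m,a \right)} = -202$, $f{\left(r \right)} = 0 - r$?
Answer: $26562888$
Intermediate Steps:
$f{\left(r \right)} = - r$
$U = 26563090$ ($U = 2 + \left(15382 - 20966\right) \left(-9766 + 5009\right) = 2 - -26563088 = 2 + 26563088 = 26563090$)
$L{\left(-89,f{\left(-3 \right)} \right)} + U = -202 + 26563090 = 26562888$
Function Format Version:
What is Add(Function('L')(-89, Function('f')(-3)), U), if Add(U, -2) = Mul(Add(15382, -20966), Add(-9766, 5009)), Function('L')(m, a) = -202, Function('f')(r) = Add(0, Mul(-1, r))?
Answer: 26562888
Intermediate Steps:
Function('f')(r) = Mul(-1, r)
U = 26563090 (U = Add(2, Mul(Add(15382, -20966), Add(-9766, 5009))) = Add(2, Mul(-5584, -4757)) = Add(2, 26563088) = 26563090)
Add(Function('L')(-89, Function('f')(-3)), U) = Add(-202, 26563090) = 26562888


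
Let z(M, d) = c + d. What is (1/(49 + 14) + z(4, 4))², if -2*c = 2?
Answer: 36100/3969 ≈ 9.0955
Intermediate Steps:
c = -1 (c = -½*2 = -1)
z(M, d) = -1 + d
(1/(49 + 14) + z(4, 4))² = (1/(49 + 14) + (-1 + 4))² = (1/63 + 3)² = (190/63)² = 36100/3969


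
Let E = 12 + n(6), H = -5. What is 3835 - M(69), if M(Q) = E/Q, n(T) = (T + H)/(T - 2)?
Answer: 1058411/276 ≈ 3834.8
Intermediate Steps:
n(T) = (-5 + T)/(-2 + T) (n(T) = (T - 5)/(T - 2) = (-5 + T)/(-2 + T))
E = 49/4 (E = 12 + (-5 + 6)/(-2 + 6) = 12 + 1/4 = 49/4 ≈ 12.250)
M(Q) = 49/(4*Q)
3835 - M(69) = 3835 - 49/(4*69) = 3835 - 1*49/276 = 3835 - 49/276 = 1058411/276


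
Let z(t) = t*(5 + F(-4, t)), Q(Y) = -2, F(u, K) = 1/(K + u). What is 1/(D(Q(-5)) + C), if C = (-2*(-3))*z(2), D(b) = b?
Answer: 1/52 ≈ 0.019231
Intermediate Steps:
z(t) = t*(5 + 1/(-4 + t)) (z(t) = t*(5 + 1/(t - 4)) = t*(5 + 1/(-4 + t)))
C = 54 (C = (-2*(-3))*(2*(-19 + 5*2)/(-4 + 2)) = 6*(2*(-19 + 10)/(-2)) = 6*(2*(-½)*(-9)) = 6*9 = 54)
1/(D(Q(-5)) + C) = 1/(-2 + 54) = 1/52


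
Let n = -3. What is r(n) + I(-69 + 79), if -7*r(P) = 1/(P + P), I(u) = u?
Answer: 421/42 ≈ 10.024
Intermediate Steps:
r(P) = -1/(14*P) (r(P) = -1/(7*(P + P)) = -1/(2*P)/7 = -1/(14*P))
r(n) + I(-69 + 79) = -1/14/(-3) + (-69 + 79) = -1/14*(-⅓) + 10 = 1/42 + 10 = 421/42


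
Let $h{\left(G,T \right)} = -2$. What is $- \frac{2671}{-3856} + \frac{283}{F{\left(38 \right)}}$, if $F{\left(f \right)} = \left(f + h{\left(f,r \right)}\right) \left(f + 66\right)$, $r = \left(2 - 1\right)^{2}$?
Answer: $\frac{693217}{902304} \approx 0.76827$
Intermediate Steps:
$r = 1$ ($r = 1^{2} = 1$)
$F{\left(f \right)} = \left(-2 + f\right) \left(66 + f\right)$ ($F{\left(f \right)} = \left(f - 2\right) \left(f + 66\right) = \left(-2 + f\right) \left(66 + f\right)$)
$- \frac{2671}{-3856} + \frac{283}{F{\left(38 \right)}} = - \frac{2671}{-3856} + \frac{283}{-132 + 38^{2} + 64 \cdot 38} = \left(-2671\right) \left(- \frac{1}{3856}\right) + \frac{283}{-132 + 1444 + 2432} = \frac{2671}{3856} + \frac{283}{3744} = \frac{693217}{902304}$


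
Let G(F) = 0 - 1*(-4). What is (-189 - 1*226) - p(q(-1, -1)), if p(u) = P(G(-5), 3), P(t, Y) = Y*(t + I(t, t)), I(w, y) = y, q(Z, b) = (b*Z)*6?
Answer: -439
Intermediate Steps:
G(F) = 4 (G(F) = 0 + 4 = 4)
q(Z, b) = 6*Z*b (q(Z, b) = (Z*b)*6 = 6*Z*b)
P(t, Y) = 2*Y*t (P(t, Y) = Y*(t + t) = Y*(2*t) = 2*Y*t)
p(u) = 24 (p(u) = 2*3*4 = 24)
(-189 - 1*226) - p(q(-1, -1)) = (-189 - 1*226) - 1*24 = (-189 - 226) - 24 = -415 - 24 = -439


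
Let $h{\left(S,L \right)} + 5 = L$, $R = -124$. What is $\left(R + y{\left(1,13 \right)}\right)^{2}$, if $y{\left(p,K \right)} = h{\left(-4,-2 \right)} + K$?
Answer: $13924$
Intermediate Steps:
$h{\left(S,L \right)} = -5 + L$
$y{\left(p,K \right)} = -7 + K$ ($y{\left(p,K \right)} = \left(-5 - 2\right) + K = -7 + K$)
$\left(R + y{\left(1,13 \right)}\right)^{2} = \left(-124 + \left(-7 + 13\right)\right)^{2} = \left(-124 + 6\right)^{2} = \left(-118\right)^{2} = 13924$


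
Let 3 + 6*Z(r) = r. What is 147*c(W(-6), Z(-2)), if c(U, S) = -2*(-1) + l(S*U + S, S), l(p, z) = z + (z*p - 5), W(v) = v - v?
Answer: -5537/12 ≈ -461.42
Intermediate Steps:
Z(r) = -½ + r/6
W(v) = 0
l(p, z) = -5 + z + p*z (l(p, z) = z + (p*z - 5) = z + (-5 + p*z) = -5 + z + p*z)
c(U, S) = -3 + S + S*(S + S*U) (c(U, S) = -2*(-1) + (-5 + S + (S*U + S)*S) = 2 + (-5 + S + (S + S*U)*S) = 2 + (-5 + S + S*(S + S*U)) = -3 + S + S*(S + S*U))
147*c(W(-6), Z(-2)) = 147*(-3 + (-½ + (⅙)*(-2)) + (-½ + (⅙)*(-2))²*(1 + 0)) = 147*(-3 + (-½ - ⅓) + (-½ - ⅓)²*1) = 147*(-3 - ⅚ + (-⅚)²*1) = 147*(-3 - ⅚ + (25/36)*1) = 147*(-3 - ⅚ + 25/36) = 147*(-113/36) = -5537/12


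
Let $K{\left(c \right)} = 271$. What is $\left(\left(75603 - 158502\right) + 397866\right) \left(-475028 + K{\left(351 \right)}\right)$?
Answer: $-149532788019$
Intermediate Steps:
$\left(\left(75603 - 158502\right) + 397866\right) \left(-475028 + K{\left(351 \right)}\right) = \left(\left(75603 - 158502\right) + 397866\right) \left(-475028 + 271\right) = \left(\left(75603 - 158502\right) + 397866\right) \left(-474757\right) = \left(-82899 + 397866\right) \left(-474757\right) = 314967 \left(-474757\right) = -149532788019$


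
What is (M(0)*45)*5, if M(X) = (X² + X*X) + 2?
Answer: 450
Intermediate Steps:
M(X) = 2 + 2*X² (M(X) = (X² + X²) + 2 = 2*X² + 2 = 2 + 2*X²)
(M(0)*45)*5 = ((2 + 2*0²)*45)*5 = ((2 + 2*0)*45)*5 = ((2 + 0)*45)*5 = (2*45)*5 = 90*5 = 450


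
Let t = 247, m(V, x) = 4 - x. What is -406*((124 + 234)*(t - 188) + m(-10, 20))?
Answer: -8569036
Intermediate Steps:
-406*((124 + 234)*(t - 188) + m(-10, 20)) = -406*((124 + 234)*(247 - 188) + (4 - 1*20)) = -406*(358*59 + (4 - 20)) = -406*(21122 - 16) = -406*21106 = -8569036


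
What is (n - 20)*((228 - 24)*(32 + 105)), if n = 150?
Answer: 3633240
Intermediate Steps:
(n - 20)*((228 - 24)*(32 + 105)) = (150 - 20)*((228 - 24)*(32 + 105)) = 130*(204*137) = 130*27948 = 3633240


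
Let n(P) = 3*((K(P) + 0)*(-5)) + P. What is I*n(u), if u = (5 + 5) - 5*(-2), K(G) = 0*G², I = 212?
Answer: 4240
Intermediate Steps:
K(G) = 0
u = 20 (u = 10 + 10 = 20)
n(P) = P (n(P) = 3*((0 + 0)*(-5)) + P = 3*(0*(-5)) + P = 3*0 + P = 0 + P = P)
I*n(u) = 212*20 = 4240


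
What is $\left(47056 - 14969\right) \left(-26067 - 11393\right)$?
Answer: $-1201979020$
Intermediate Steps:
$\left(47056 - 14969\right) \left(-26067 - 11393\right) = \left(47056 - 14969\right) \left(-37460\right) = 32087 \left(-37460\right) = -1201979020$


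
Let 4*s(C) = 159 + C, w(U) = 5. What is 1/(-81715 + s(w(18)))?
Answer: -1/81674 ≈ -1.2244e-5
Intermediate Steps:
s(C) = 159/4 + C/4 (s(C) = (159 + C)/4 = 159/4 + C/4)
1/(-81715 + s(w(18))) = 1/(-81715 + (159/4 + (¼)*5)) = 1/(-81715 + (159/4 + 5/4)) = 1/(-81715 + 41) = 1/(-81674) = -1/81674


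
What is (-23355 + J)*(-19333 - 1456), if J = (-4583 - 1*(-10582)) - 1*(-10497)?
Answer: 142591751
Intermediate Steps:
J = 16496 (J = (-4583 + 10582) + 10497 = 5999 + 10497 = 16496)
(-23355 + J)*(-19333 - 1456) = (-23355 + 16496)*(-19333 - 1456) = -6859*(-20789) = 142591751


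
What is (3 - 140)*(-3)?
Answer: 411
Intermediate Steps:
(3 - 140)*(-3) = -137*(-3) = 411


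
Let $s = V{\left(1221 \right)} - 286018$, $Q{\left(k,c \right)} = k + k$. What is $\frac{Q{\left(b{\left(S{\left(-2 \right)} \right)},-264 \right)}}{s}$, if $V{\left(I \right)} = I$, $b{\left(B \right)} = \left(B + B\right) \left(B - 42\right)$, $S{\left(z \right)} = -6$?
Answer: $- \frac{1152}{284797} \approx -0.004045$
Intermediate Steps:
$b{\left(B \right)} = 2 B \left(-42 + B\right)$
$Q{\left(k,c \right)} = 2 k$
$s = -284797$ ($s = 1221 - 286018 = -284797$)
$\frac{Q{\left(b{\left(S{\left(-2 \right)} \right)},-264 \right)}}{s} = \frac{2 \cdot 2 \left(-6\right) \left(-42 - 6\right)}{-284797} = 2 \cdot 2 \left(-6\right) \left(-48\right) \left(- \frac{1}{284797}\right) = 2 \cdot 576 \left(- \frac{1}{284797}\right) = 1152 \left(- \frac{1}{284797}\right) = - \frac{1152}{284797}$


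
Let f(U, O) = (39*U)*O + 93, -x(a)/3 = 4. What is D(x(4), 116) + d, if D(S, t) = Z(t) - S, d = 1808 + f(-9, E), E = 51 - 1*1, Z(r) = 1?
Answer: -15636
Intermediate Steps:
E = 50 (E = 51 - 1 = 50)
x(a) = -12 (x(a) = -3*4 = -12)
f(U, O) = 93 + 39*O*U (f(U, O) = 39*O*U + 93 = 93 + 39*O*U)
d = -15649 (d = 1808 + (93 + 39*50*(-9)) = 1808 + (93 - 17550) = 1808 - 17457 = -15649)
D(S, t) = 1 - S
D(x(4), 116) + d = (1 - 1*(-12)) - 15649 = (1 + 12) - 15649 = 13 - 15649 = -15636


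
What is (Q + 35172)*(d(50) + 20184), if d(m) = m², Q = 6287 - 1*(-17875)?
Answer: 1345932456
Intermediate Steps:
Q = 24162 (Q = 6287 + 17875 = 24162)
(Q + 35172)*(d(50) + 20184) = (24162 + 35172)*(50² + 20184) = 59334*(2500 + 20184) = 59334*22684 = 1345932456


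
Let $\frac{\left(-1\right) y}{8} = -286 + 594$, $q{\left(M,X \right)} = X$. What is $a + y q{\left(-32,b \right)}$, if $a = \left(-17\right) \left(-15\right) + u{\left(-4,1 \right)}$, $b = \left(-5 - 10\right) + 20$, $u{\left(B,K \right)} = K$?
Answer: $-12064$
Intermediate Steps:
$b = 5$ ($b = \left(-5 - 10\right) + 20 = -15 + 20 = 5$)
$a = 256$ ($a = \left(-17\right) \left(-15\right) + 1 = 255 + 1 = 256$)
$y = -2464$ ($y = - 8 \left(-286 + 594\right) = \left(-8\right) 308 = -2464$)
$a + y q{\left(-32,b \right)} = 256 - 12320 = -12064$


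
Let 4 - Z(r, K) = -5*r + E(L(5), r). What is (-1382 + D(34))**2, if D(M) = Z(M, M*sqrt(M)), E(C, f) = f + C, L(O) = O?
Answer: 1555009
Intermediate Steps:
E(C, f) = C + f
Z(r, K) = -1 + 4*r (Z(r, K) = 4 - (-5*r + (5 + r)) = 4 - (5 - 4*r) = 4 + (-5 + 4*r) = -1 + 4*r)
D(M) = -1 + 4*M
(-1382 + D(34))**2 = (-1382 + (-1 + 4*34))**2 = (-1382 + (-1 + 136))**2 = (-1382 + 135)**2 = (-1247)**2 = 1555009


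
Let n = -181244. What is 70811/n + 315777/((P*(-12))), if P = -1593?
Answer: 2328294313/144360846 ≈ 16.128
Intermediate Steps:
70811/n + 315777/((P*(-12))) = 70811/(-181244) + 315777/((-1593*(-12))) = 70811*(-1/181244) + 315777/19116 = -70811/181244 + 315777*(1/19116) = -70811/181244 + 105259/6372 = 2328294313/144360846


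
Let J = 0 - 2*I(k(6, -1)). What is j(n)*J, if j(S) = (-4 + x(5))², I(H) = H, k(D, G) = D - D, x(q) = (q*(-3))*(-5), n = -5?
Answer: 0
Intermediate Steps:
x(q) = 15*q (x(q) = -3*q*(-5) = 15*q)
k(D, G) = 0
j(S) = 5041 (j(S) = (-4 + 15*5)² = (-4 + 75)² = 71² = 5041)
J = 0 (J = 0 - 2*0 = 0 + 0 = 0)
j(n)*J = 5041*0 = 0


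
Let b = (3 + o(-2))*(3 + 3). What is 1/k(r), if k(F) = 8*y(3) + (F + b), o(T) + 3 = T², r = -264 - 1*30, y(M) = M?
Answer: -1/246 ≈ -0.0040650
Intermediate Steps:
r = -294 (r = -264 - 30 = -294)
o(T) = -3 + T²
b = 24 (b = (3 + (-3 + (-2)²))*(3 + 3) = (3 + (-3 + 4))*6 = (3 + 1)*6 = 4*6 = 24)
k(F) = 48 + F (k(F) = 8*3 + (F + 24) = 24 + (24 + F) = 48 + F)
1/k(r) = 1/(48 - 294) = 1/(-246) = -1/246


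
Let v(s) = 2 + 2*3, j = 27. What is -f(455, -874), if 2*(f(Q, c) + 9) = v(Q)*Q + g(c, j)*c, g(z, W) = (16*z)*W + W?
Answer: -164987228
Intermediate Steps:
g(z, W) = W + 16*W*z (g(z, W) = 16*W*z + W = W + 16*W*z)
v(s) = 8 (v(s) = 2 + 6 = 8)
f(Q, c) = -9 + 4*Q + c*(27 + 432*c)/2 (f(Q, c) = -9 + (8*Q + (27*(1 + 16*c))*c)/2 = -9 + (8*Q + (27 + 432*c)*c)/2 = -9 + (8*Q + c*(27 + 432*c))/2 = -9 + (4*Q + c*(27 + 432*c)/2) = -9 + 4*Q + c*(27 + 432*c)/2)
-f(455, -874) = -(-9 + 4*455 + (27/2)*(-874)*(1 + 16*(-874))) = -(-9 + 1820 + (27/2)*(-874)*(1 - 13984)) = -(-9 + 1820 + (27/2)*(-874)*(-13983)) = -(-9 + 1820 + 164985417) = -1*164987228 = -164987228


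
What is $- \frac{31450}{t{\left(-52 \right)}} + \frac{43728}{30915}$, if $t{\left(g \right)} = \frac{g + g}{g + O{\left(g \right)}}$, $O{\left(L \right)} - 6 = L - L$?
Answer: $- \frac{3726681899}{267930} \approx -13909.0$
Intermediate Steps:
$O{\left(L \right)} = 6$ ($O{\left(L \right)} = 6 + \left(L - L\right) = 6 + 0 = 6$)
$t{\left(g \right)} = \frac{2 g}{6 + g}$ ($t{\left(g \right)} = \frac{g + g}{g + 6} = \frac{2 g}{6 + g}$)
$- \frac{31450}{t{\left(-52 \right)}} + \frac{43728}{30915} = - \frac{31450}{2 \left(-52\right) \frac{1}{6 - 52}} + \frac{43728}{30915} = - \frac{31450}{2 \left(-52\right) \frac{1}{-46}} + 43728 \cdot \frac{1}{30915} = - \frac{31450}{2 \left(-52\right) \left(- \frac{1}{46}\right)} + \frac{14576}{10305} = - \frac{31450}{\frac{52}{23}} + \frac{14576}{10305} = \left(-31450\right) \frac{23}{52} + \frac{14576}{10305} = - \frac{361675}{26} + \frac{14576}{10305} = - \frac{3726681899}{267930}$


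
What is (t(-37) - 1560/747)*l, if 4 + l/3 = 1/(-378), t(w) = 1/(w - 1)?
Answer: 30273617/1192212 ≈ 25.393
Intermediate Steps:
t(w) = 1/(-1 + w)
l = -1513/126 (l = -12 + 3/(-378) = -12 + 3*(-1/378) = -12 - 1/126 = -1513/126 ≈ -12.008)
(t(-37) - 1560/747)*l = (1/(-1 - 37) - 1560/747)*(-1513/126) = (1/(-38) - 1560*1/747)*(-1513/126) = (-1/38 - 520/249)*(-1513/126) = -20009/9462*(-1513/126) = 30273617/1192212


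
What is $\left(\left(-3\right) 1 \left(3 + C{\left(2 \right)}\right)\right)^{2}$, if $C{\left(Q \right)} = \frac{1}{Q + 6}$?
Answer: $\frac{5625}{64} \approx 87.891$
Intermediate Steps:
$C{\left(Q \right)} = \frac{1}{6 + Q}$
$\left(\left(-3\right) 1 \left(3 + C{\left(2 \right)}\right)\right)^{2} = \left(\left(-3\right) 1 \left(3 + \frac{1}{6 + 2}\right)\right)^{2} = \left(- 3 \left(3 + \frac{1}{8}\right)\right)^{2} = \left(\left(-3\right) \frac{25}{8}\right)^{2} = \left(- \frac{75}{8}\right)^{2} = \frac{5625}{64}$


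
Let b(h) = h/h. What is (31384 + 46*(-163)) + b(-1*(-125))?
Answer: 23887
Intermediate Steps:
b(h) = 1
(31384 + 46*(-163)) + b(-1*(-125)) = (31384 + 46*(-163)) + 1 = (31384 - 7498) + 1 = 23886 + 1 = 23887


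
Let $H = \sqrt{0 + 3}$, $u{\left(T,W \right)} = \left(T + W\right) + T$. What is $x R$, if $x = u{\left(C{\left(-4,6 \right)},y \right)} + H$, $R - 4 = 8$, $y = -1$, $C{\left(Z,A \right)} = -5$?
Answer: $-132 + 12 \sqrt{3} \approx -111.22$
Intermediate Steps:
$R = 12$ ($R = 4 + 8 = 12$)
$u{\left(T,W \right)} = W + 2 T$
$H = \sqrt{3} \approx 1.732$
$x = -11 + \sqrt{3}$ ($x = \left(-1 + 2 \left(-5\right)\right) + \sqrt{3} = \left(-1 - 10\right) + \sqrt{3} = -11 + \sqrt{3} \approx -9.2679$)
$x R = \left(-11 + \sqrt{3}\right) 12 = -132 + 12 \sqrt{3}$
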